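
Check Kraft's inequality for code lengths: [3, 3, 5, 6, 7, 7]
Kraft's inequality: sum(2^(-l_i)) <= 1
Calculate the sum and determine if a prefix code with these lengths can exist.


Sum = 2^(-3) + 2^(-3) + 2^(-5) + 2^(-6) + 2^(-7) + 2^(-7)
    = 0.125 + 0.125 + 0.03125 + 0.015625 + 0.0078125 + 0.0078125
    = 40/128 = 0.3125
Since 0.3125 <= 1, Kraft's inequality IS satisfied.
A prefix code with these lengths CAN exist.

Kraft sum = 0.3125. Satisfied.


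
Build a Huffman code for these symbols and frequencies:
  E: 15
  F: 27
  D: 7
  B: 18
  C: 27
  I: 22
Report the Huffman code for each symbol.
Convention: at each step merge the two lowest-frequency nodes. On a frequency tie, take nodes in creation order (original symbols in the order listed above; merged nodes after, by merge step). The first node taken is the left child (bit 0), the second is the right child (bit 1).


Huffman tree construction:
Step 1: Merge D(7) + E(15) = 22
Step 2: Merge B(18) + I(22) = 40
Step 3: Merge (D+E)(22) + F(27) = 49
Step 4: Merge C(27) + (B+I)(40) = 67
Step 5: Merge ((D+E)+F)(49) + (C+(B+I))(67) = 116
Read each symbol's code off the tree from the root (left child = 0, right child = 1).

Codes:
  E: 001 (length 3)
  F: 01 (length 2)
  D: 000 (length 3)
  B: 110 (length 3)
  C: 10 (length 2)
  I: 111 (length 3)
Average code length: 294/116 = 2.5345 bits/symbol


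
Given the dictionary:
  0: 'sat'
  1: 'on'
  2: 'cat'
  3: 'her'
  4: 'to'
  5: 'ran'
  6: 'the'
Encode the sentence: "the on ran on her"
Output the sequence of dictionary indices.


Look up each word in the dictionary:
  'the' -> 6
  'on' -> 1
  'ran' -> 5
  'on' -> 1
  'her' -> 3

Encoded: [6, 1, 5, 1, 3]


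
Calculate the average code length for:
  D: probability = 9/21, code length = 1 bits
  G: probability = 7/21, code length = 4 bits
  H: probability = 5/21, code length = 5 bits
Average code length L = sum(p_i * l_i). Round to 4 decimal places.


Weighted contributions p_i * l_i:
  D: (9/21) * 1 = 9/21
  G: (7/21) * 4 = 28/21
  H: (5/21) * 5 = 25/21
Sum = (9 + 28 + 25)/21 = 62/21

L = 62/21 = 2.9524 bits/symbol


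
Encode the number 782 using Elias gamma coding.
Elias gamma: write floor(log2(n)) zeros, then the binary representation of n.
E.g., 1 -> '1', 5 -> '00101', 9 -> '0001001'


num_bits = floor(log2(782)) + 1 = 10
leading_zeros = num_bits - 1 = 9
binary(782) = 1100001110

Elias gamma(782) = '000000000' + '1100001110' = 0000000001100001110 (19 bits)


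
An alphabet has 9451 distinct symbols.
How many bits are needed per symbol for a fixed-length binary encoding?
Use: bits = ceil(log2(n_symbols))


log2(9451) = 13.2063
Bracket: 2^13 = 8192 < 9451 <= 2^14 = 16384
So ceil(log2(9451)) = 14

bits = ceil(log2(9451)) = ceil(13.2063) = 14 bits


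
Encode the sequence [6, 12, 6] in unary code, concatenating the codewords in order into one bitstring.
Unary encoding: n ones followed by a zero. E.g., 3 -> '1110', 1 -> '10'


Encode each number as n ones followed by a terminating 0:
  6 -> 1111110 (7 bits)
  12 -> 1111111111110 (13 bits)
  6 -> 1111110 (7 bits)
Total length = 7 + 13 + 7 = 27 bits.

Unary([6, 12, 6]) = 111111011111111111101111110 (27 bits)


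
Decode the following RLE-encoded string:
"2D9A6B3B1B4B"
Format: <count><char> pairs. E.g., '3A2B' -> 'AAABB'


Expanding each <count><char> pair:
  2D -> 'DD'
  9A -> 'AAAAAAAAA'
  6B -> 'BBBBBB'
  3B -> 'BBB'
  1B -> 'B'
  4B -> 'BBBB'

Decoded = DDAAAAAAAAABBBBBBBBBBBBBB


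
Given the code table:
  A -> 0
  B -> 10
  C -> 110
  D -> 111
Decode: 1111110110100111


Decoding:
111 -> D
111 -> D
0 -> A
110 -> C
10 -> B
0 -> A
111 -> D


Result: DDACBAD


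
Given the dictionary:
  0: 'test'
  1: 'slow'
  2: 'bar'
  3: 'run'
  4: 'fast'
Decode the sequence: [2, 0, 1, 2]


Look up each index in the dictionary:
  2 -> 'bar'
  0 -> 'test'
  1 -> 'slow'
  2 -> 'bar'

Decoded: "bar test slow bar"


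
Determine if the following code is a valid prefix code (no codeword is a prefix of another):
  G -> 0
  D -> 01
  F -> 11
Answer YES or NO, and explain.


Checking each pair (does one codeword prefix another?):
  G='0' vs D='01': prefix -- VIOLATION

NO -- this is NOT a valid prefix code. G (0) is a prefix of D (01).


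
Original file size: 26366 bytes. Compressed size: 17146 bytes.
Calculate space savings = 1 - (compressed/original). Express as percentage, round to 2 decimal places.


ratio = compressed/original = 17146/26366 = 0.650307
savings = 1 - ratio = 1 - 0.650307 = 0.349693
as a percentage: 0.349693 * 100 = 34.97%

Space savings = 1 - 17146/26366 = 34.97%


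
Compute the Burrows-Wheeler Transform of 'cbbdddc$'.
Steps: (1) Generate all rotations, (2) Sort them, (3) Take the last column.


Rotations (sorted):
  0: $cbbdddc -> last char: c
  1: bbdddc$c -> last char: c
  2: bdddc$cb -> last char: b
  3: c$cbbddd -> last char: d
  4: cbbdddc$ -> last char: $
  5: dc$cbbdd -> last char: d
  6: ddc$cbbd -> last char: d
  7: dddc$cbb -> last char: b


BWT = ccbd$ddb


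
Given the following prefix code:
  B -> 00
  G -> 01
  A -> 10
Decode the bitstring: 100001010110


Decoding step by step:
Bits 10 -> A
Bits 00 -> B
Bits 01 -> G
Bits 01 -> G
Bits 01 -> G
Bits 10 -> A


Decoded message: ABGGGA


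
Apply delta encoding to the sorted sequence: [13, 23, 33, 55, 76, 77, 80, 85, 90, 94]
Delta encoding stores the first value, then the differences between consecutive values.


First value: 13
Deltas:
  23 - 13 = 10
  33 - 23 = 10
  55 - 33 = 22
  76 - 55 = 21
  77 - 76 = 1
  80 - 77 = 3
  85 - 80 = 5
  90 - 85 = 5
  94 - 90 = 4


Delta encoded: [13, 10, 10, 22, 21, 1, 3, 5, 5, 4]


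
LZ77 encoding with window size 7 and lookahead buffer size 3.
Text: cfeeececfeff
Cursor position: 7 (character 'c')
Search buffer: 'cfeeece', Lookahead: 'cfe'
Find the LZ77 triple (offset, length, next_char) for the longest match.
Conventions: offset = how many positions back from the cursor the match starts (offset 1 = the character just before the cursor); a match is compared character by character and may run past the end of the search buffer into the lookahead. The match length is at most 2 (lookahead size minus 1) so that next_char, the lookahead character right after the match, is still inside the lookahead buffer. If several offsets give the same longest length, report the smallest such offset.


Try each offset into the search buffer:
  offset=1 (pos 6, char 'e'): match length 0
  offset=2 (pos 5, char 'c'): match length 1
  offset=3 (pos 4, char 'e'): match length 0
  offset=4 (pos 3, char 'e'): match length 0
  offset=5 (pos 2, char 'e'): match length 0
  offset=6 (pos 1, char 'f'): match length 0
  offset=7 (pos 0, char 'c'): match length 2
Longest match has length 2 at offset 7.
next_char = character at position 7 + 2 = 9 -> 'e'

Best match: offset=7, length=2 (matching 'cf' starting at position 0)
LZ77 triple: (7, 2, 'e')


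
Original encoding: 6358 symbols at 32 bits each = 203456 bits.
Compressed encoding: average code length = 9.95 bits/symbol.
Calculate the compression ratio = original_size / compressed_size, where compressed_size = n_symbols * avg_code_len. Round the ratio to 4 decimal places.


original_size = n_symbols * orig_bits = 6358 * 32 = 203456 bits
compressed_size = n_symbols * avg_code_len = 6358 * 9.95 = 63262.1 bits
ratio = original_size / compressed_size = 203456 / 63262.1 = 3.2161

Compression ratio = 3.2161


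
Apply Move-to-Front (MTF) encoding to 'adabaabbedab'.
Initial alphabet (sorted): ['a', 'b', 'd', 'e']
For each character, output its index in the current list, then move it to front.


MTF encoding:
'a': index 0 in ['a', 'b', 'd', 'e'] -> ['a', 'b', 'd', 'e']
'd': index 2 in ['a', 'b', 'd', 'e'] -> ['d', 'a', 'b', 'e']
'a': index 1 in ['d', 'a', 'b', 'e'] -> ['a', 'd', 'b', 'e']
'b': index 2 in ['a', 'd', 'b', 'e'] -> ['b', 'a', 'd', 'e']
'a': index 1 in ['b', 'a', 'd', 'e'] -> ['a', 'b', 'd', 'e']
'a': index 0 in ['a', 'b', 'd', 'e'] -> ['a', 'b', 'd', 'e']
'b': index 1 in ['a', 'b', 'd', 'e'] -> ['b', 'a', 'd', 'e']
'b': index 0 in ['b', 'a', 'd', 'e'] -> ['b', 'a', 'd', 'e']
'e': index 3 in ['b', 'a', 'd', 'e'] -> ['e', 'b', 'a', 'd']
'd': index 3 in ['e', 'b', 'a', 'd'] -> ['d', 'e', 'b', 'a']
'a': index 3 in ['d', 'e', 'b', 'a'] -> ['a', 'd', 'e', 'b']
'b': index 3 in ['a', 'd', 'e', 'b'] -> ['b', 'a', 'd', 'e']


Output: [0, 2, 1, 2, 1, 0, 1, 0, 3, 3, 3, 3]


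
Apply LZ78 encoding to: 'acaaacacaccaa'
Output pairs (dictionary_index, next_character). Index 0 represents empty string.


LZ78 encoding steps:
Dictionary: {0: ''}
Step 1: w='' (idx 0), next='a' -> output (0, 'a'), add 'a' as idx 1
Step 2: w='' (idx 0), next='c' -> output (0, 'c'), add 'c' as idx 2
Step 3: w='a' (idx 1), next='a' -> output (1, 'a'), add 'aa' as idx 3
Step 4: w='a' (idx 1), next='c' -> output (1, 'c'), add 'ac' as idx 4
Step 5: w='ac' (idx 4), next='a' -> output (4, 'a'), add 'aca' as idx 5
Step 6: w='c' (idx 2), next='c' -> output (2, 'c'), add 'cc' as idx 6
Step 7: w='aa' (idx 3), end of input -> output (3, '')


Encoded: [(0, 'a'), (0, 'c'), (1, 'a'), (1, 'c'), (4, 'a'), (2, 'c'), (3, '')]


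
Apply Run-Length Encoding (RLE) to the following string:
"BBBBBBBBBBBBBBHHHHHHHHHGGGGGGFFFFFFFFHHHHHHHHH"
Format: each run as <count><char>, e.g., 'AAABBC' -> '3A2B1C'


Scanning runs left to right:
  i=0: run of 'B' x 14 -> '14B'
  i=14: run of 'H' x 9 -> '9H'
  i=23: run of 'G' x 6 -> '6G'
  i=29: run of 'F' x 8 -> '8F'
  i=37: run of 'H' x 9 -> '9H'

RLE = 14B9H6G8F9H


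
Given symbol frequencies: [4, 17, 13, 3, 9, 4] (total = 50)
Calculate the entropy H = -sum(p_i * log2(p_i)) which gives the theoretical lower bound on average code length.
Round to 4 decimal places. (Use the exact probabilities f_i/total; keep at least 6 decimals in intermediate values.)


Per-symbol terms -p_i * log2(p_i) with p_i = f_i/50:
  p = 4/50 = 0.080000: log2(p) = -3.643856, -p*log2(p) = 0.291508
  p = 17/50 = 0.340000: log2(p) = -1.556393, -p*log2(p) = 0.529174
  p = 13/50 = 0.260000: log2(p) = -1.943416, -p*log2(p) = 0.505288
  p = 3/50 = 0.060000: log2(p) = -4.058894, -p*log2(p) = 0.243534
  p = 9/50 = 0.180000: log2(p) = -2.473931, -p*log2(p) = 0.445308
  p = 4/50 = 0.080000: log2(p) = -3.643856, -p*log2(p) = 0.291508
H = 0.291508 + 0.529174 + 0.505288 + 0.243534 + 0.445308 + 0.291508 = 2.306320

H = 2.3063 bits/symbol


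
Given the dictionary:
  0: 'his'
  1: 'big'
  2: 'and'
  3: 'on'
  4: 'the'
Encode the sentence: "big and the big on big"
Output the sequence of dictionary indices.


Look up each word in the dictionary:
  'big' -> 1
  'and' -> 2
  'the' -> 4
  'big' -> 1
  'on' -> 3
  'big' -> 1

Encoded: [1, 2, 4, 1, 3, 1]


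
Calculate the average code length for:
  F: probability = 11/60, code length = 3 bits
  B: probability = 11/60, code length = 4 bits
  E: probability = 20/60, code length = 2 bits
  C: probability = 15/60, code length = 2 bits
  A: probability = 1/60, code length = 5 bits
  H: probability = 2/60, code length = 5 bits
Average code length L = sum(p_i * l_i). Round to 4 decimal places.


Weighted contributions p_i * l_i:
  F: (11/60) * 3 = 33/60
  B: (11/60) * 4 = 44/60
  E: (20/60) * 2 = 40/60
  C: (15/60) * 2 = 30/60
  A: (1/60) * 5 = 5/60
  H: (2/60) * 5 = 10/60
Sum = (33 + 44 + 40 + 30 + 5 + 10)/60 = 162/60

L = 162/60 = 2.7000 bits/symbol


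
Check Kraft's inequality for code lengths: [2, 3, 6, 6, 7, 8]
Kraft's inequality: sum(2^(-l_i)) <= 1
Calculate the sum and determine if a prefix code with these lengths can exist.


Sum = 2^(-2) + 2^(-3) + 2^(-6) + 2^(-6) + 2^(-7) + 2^(-8)
    = 0.25 + 0.125 + 0.015625 + 0.015625 + 0.0078125 + 0.00390625
    = 107/256 = 0.41796875
Since 0.41796875 <= 1, Kraft's inequality IS satisfied.
A prefix code with these lengths CAN exist.

Kraft sum = 0.41796875. Satisfied.


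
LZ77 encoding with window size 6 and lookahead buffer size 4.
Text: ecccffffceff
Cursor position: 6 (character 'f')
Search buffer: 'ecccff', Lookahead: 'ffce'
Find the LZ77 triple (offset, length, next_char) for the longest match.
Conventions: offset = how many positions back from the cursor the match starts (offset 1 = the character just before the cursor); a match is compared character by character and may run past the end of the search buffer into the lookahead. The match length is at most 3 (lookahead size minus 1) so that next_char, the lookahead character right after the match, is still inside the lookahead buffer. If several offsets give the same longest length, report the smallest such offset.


Try each offset into the search buffer:
  offset=1 (pos 5, char 'f'): match length 2
  offset=2 (pos 4, char 'f'): match length 2
  offset=3 (pos 3, char 'c'): match length 0
  offset=4 (pos 2, char 'c'): match length 0
  offset=5 (pos 1, char 'c'): match length 0
  offset=6 (pos 0, char 'e'): match length 0
Longest match has length 2, found at offsets 1, 2; take the smallest, offset 1.
next_char = character at position 6 + 2 = 8 -> 'c'

Best match: offset=1, length=2 (matching 'ff' starting at position 5)
LZ77 triple: (1, 2, 'c')


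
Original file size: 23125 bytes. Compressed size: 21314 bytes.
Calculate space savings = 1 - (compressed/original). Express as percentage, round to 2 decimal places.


ratio = compressed/original = 21314/23125 = 0.921686
savings = 1 - ratio = 1 - 0.921686 = 0.078314
as a percentage: 0.078314 * 100 = 7.83%

Space savings = 1 - 21314/23125 = 7.83%


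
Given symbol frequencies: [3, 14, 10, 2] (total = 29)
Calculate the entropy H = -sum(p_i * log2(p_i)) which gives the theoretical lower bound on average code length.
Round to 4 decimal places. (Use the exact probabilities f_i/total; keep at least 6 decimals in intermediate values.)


Per-symbol terms -p_i * log2(p_i) with p_i = f_i/29:
  p = 3/29 = 0.103448: log2(p) = -3.273018, -p*log2(p) = 0.338588
  p = 14/29 = 0.482759: log2(p) = -1.050626, -p*log2(p) = 0.507199
  p = 10/29 = 0.344828: log2(p) = -1.536053, -p*log2(p) = 0.529673
  p = 2/29 = 0.068966: log2(p) = -3.857981, -p*log2(p) = 0.266068
H = 0.338588 + 0.507199 + 0.529673 + 0.266068 = 1.641528

H = 1.6415 bits/symbol


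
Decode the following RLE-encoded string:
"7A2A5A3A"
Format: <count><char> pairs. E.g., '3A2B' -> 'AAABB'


Expanding each <count><char> pair:
  7A -> 'AAAAAAA'
  2A -> 'AA'
  5A -> 'AAAAA'
  3A -> 'AAA'

Decoded = AAAAAAAAAAAAAAAAA


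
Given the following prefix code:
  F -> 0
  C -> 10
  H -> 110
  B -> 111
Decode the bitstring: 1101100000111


Decoding step by step:
Bits 110 -> H
Bits 110 -> H
Bits 0 -> F
Bits 0 -> F
Bits 0 -> F
Bits 0 -> F
Bits 111 -> B


Decoded message: HHFFFFB


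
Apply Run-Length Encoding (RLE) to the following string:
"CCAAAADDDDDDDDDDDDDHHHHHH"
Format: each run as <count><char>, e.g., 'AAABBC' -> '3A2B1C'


Scanning runs left to right:
  i=0: run of 'C' x 2 -> '2C'
  i=2: run of 'A' x 4 -> '4A'
  i=6: run of 'D' x 13 -> '13D'
  i=19: run of 'H' x 6 -> '6H'

RLE = 2C4A13D6H


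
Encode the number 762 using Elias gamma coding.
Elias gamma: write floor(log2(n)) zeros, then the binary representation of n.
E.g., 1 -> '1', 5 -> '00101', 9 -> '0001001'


num_bits = floor(log2(762)) + 1 = 10
leading_zeros = num_bits - 1 = 9
binary(762) = 1011111010

Elias gamma(762) = '000000000' + '1011111010' = 0000000001011111010 (19 bits)


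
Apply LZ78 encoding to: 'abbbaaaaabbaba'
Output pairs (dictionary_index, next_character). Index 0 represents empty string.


LZ78 encoding steps:
Dictionary: {0: ''}
Step 1: w='' (idx 0), next='a' -> output (0, 'a'), add 'a' as idx 1
Step 2: w='' (idx 0), next='b' -> output (0, 'b'), add 'b' as idx 2
Step 3: w='b' (idx 2), next='b' -> output (2, 'b'), add 'bb' as idx 3
Step 4: w='a' (idx 1), next='a' -> output (1, 'a'), add 'aa' as idx 4
Step 5: w='aa' (idx 4), next='a' -> output (4, 'a'), add 'aaa' as idx 5
Step 6: w='bb' (idx 3), next='a' -> output (3, 'a'), add 'bba' as idx 6
Step 7: w='b' (idx 2), next='a' -> output (2, 'a'), add 'ba' as idx 7


Encoded: [(0, 'a'), (0, 'b'), (2, 'b'), (1, 'a'), (4, 'a'), (3, 'a'), (2, 'a')]


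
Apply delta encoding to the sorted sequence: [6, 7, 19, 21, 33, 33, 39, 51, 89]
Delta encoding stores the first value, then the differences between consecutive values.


First value: 6
Deltas:
  7 - 6 = 1
  19 - 7 = 12
  21 - 19 = 2
  33 - 21 = 12
  33 - 33 = 0
  39 - 33 = 6
  51 - 39 = 12
  89 - 51 = 38


Delta encoded: [6, 1, 12, 2, 12, 0, 6, 12, 38]


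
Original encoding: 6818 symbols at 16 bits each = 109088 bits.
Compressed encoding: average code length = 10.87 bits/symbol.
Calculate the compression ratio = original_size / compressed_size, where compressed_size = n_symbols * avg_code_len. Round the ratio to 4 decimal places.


original_size = n_symbols * orig_bits = 6818 * 16 = 109088 bits
compressed_size = n_symbols * avg_code_len = 6818 * 10.87 = 74111.66 bits
ratio = original_size / compressed_size = 109088 / 74111.66 = 1.4719

Compression ratio = 1.4719


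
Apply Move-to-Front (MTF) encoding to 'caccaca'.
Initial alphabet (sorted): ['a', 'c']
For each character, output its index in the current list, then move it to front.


MTF encoding:
'c': index 1 in ['a', 'c'] -> ['c', 'a']
'a': index 1 in ['c', 'a'] -> ['a', 'c']
'c': index 1 in ['a', 'c'] -> ['c', 'a']
'c': index 0 in ['c', 'a'] -> ['c', 'a']
'a': index 1 in ['c', 'a'] -> ['a', 'c']
'c': index 1 in ['a', 'c'] -> ['c', 'a']
'a': index 1 in ['c', 'a'] -> ['a', 'c']


Output: [1, 1, 1, 0, 1, 1, 1]


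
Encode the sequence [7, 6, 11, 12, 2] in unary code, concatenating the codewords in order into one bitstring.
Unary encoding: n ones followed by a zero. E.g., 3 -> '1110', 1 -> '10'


Encode each number as n ones followed by a terminating 0:
  7 -> 11111110 (8 bits)
  6 -> 1111110 (7 bits)
  11 -> 111111111110 (12 bits)
  12 -> 1111111111110 (13 bits)
  2 -> 110 (3 bits)
Total length = 8 + 7 + 12 + 13 + 3 = 43 bits.

Unary([7, 6, 11, 12, 2]) = 1111111011111101111111111101111111111110110 (43 bits)


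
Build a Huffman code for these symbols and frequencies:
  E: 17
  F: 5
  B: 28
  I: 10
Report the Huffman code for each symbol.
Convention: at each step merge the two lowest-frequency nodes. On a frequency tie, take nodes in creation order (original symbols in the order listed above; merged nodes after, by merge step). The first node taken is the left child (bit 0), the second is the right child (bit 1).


Huffman tree construction:
Step 1: Merge F(5) + I(10) = 15
Step 2: Merge (F+I)(15) + E(17) = 32
Step 3: Merge B(28) + ((F+I)+E)(32) = 60
Read each symbol's code off the tree from the root (left child = 0, right child = 1).

Codes:
  E: 11 (length 2)
  F: 100 (length 3)
  B: 0 (length 1)
  I: 101 (length 3)
Average code length: 107/60 = 1.7833 bits/symbol


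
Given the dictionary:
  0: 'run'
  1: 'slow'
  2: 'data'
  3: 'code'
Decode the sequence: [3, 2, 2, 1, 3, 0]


Look up each index in the dictionary:
  3 -> 'code'
  2 -> 'data'
  2 -> 'data'
  1 -> 'slow'
  3 -> 'code'
  0 -> 'run'

Decoded: "code data data slow code run"


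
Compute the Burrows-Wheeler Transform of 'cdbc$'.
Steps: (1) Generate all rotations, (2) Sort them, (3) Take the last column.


Rotations (sorted):
  0: $cdbc -> last char: c
  1: bc$cd -> last char: d
  2: c$cdb -> last char: b
  3: cdbc$ -> last char: $
  4: dbc$c -> last char: c


BWT = cdb$c


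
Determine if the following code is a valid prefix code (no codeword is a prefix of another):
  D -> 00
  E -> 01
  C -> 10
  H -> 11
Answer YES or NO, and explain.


Checking each pair (does one codeword prefix another?):
  D='00' vs E='01': no prefix
  D='00' vs C='10': no prefix
  D='00' vs H='11': no prefix
  E='01' vs D='00': no prefix
  E='01' vs C='10': no prefix
  E='01' vs H='11': no prefix
  C='10' vs D='00': no prefix
  C='10' vs E='01': no prefix
  C='10' vs H='11': no prefix
  H='11' vs D='00': no prefix
  H='11' vs E='01': no prefix
  H='11' vs C='10': no prefix
No violation found over all pairs.

YES -- this is a valid prefix code. No codeword is a prefix of any other codeword.


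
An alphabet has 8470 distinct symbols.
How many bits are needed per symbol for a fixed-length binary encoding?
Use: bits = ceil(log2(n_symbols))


log2(8470) = 13.0481
Bracket: 2^13 = 8192 < 8470 <= 2^14 = 16384
So ceil(log2(8470)) = 14

bits = ceil(log2(8470)) = ceil(13.0481) = 14 bits


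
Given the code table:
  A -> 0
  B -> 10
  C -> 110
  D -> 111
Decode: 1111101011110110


Decoding:
111 -> D
110 -> C
10 -> B
111 -> D
10 -> B
110 -> C


Result: DCBDBC


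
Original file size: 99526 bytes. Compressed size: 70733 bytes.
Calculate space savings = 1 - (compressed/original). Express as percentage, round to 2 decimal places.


ratio = compressed/original = 70733/99526 = 0.710699
savings = 1 - ratio = 1 - 0.710699 = 0.289301
as a percentage: 0.289301 * 100 = 28.93%

Space savings = 1 - 70733/99526 = 28.93%


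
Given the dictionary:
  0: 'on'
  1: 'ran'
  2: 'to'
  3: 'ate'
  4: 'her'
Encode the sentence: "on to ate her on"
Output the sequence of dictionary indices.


Look up each word in the dictionary:
  'on' -> 0
  'to' -> 2
  'ate' -> 3
  'her' -> 4
  'on' -> 0

Encoded: [0, 2, 3, 4, 0]


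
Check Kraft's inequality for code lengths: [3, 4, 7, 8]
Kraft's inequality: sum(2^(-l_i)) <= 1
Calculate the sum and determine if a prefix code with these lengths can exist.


Sum = 2^(-3) + 2^(-4) + 2^(-7) + 2^(-8)
    = 0.125 + 0.0625 + 0.0078125 + 0.00390625
    = 51/256 = 0.19921875
Since 0.19921875 <= 1, Kraft's inequality IS satisfied.
A prefix code with these lengths CAN exist.

Kraft sum = 0.19921875. Satisfied.


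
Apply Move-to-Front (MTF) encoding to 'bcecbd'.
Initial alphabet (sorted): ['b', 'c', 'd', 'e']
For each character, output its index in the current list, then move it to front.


MTF encoding:
'b': index 0 in ['b', 'c', 'd', 'e'] -> ['b', 'c', 'd', 'e']
'c': index 1 in ['b', 'c', 'd', 'e'] -> ['c', 'b', 'd', 'e']
'e': index 3 in ['c', 'b', 'd', 'e'] -> ['e', 'c', 'b', 'd']
'c': index 1 in ['e', 'c', 'b', 'd'] -> ['c', 'e', 'b', 'd']
'b': index 2 in ['c', 'e', 'b', 'd'] -> ['b', 'c', 'e', 'd']
'd': index 3 in ['b', 'c', 'e', 'd'] -> ['d', 'b', 'c', 'e']


Output: [0, 1, 3, 1, 2, 3]


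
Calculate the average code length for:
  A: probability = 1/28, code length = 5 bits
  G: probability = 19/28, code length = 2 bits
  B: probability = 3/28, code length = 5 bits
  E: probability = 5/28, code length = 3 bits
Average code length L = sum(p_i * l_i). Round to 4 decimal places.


Weighted contributions p_i * l_i:
  A: (1/28) * 5 = 5/28
  G: (19/28) * 2 = 38/28
  B: (3/28) * 5 = 15/28
  E: (5/28) * 3 = 15/28
Sum = (5 + 38 + 15 + 15)/28 = 73/28

L = 73/28 = 2.6071 bits/symbol


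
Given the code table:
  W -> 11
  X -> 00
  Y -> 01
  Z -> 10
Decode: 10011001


Decoding:
10 -> Z
01 -> Y
10 -> Z
01 -> Y


Result: ZYZY


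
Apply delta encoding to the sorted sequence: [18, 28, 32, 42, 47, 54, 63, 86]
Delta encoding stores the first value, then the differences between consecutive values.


First value: 18
Deltas:
  28 - 18 = 10
  32 - 28 = 4
  42 - 32 = 10
  47 - 42 = 5
  54 - 47 = 7
  63 - 54 = 9
  86 - 63 = 23


Delta encoded: [18, 10, 4, 10, 5, 7, 9, 23]


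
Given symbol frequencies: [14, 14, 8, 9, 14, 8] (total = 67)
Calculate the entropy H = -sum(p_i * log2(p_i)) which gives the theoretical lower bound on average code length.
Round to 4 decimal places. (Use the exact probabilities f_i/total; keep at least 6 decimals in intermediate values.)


Per-symbol terms -p_i * log2(p_i) with p_i = f_i/67:
  p = 14/67 = 0.208955: log2(p) = -2.258734, -p*log2(p) = 0.471974
  p = 14/67 = 0.208955: log2(p) = -2.258734, -p*log2(p) = 0.471974
  p = 8/67 = 0.119403: log2(p) = -3.066089, -p*log2(p) = 0.366100
  p = 9/67 = 0.134328: log2(p) = -2.896164, -p*log2(p) = 0.389037
  p = 14/67 = 0.208955: log2(p) = -2.258734, -p*log2(p) = 0.471974
  p = 8/67 = 0.119403: log2(p) = -3.066089, -p*log2(p) = 0.366100
H = 0.471974 + 0.471974 + 0.366100 + 0.389037 + 0.471974 + 0.366100 = 2.537159

H = 2.5372 bits/symbol


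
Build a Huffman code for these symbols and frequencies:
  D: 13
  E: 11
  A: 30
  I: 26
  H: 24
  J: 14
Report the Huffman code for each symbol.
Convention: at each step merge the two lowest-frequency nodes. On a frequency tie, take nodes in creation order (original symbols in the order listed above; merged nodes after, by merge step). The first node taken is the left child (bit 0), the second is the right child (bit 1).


Huffman tree construction:
Step 1: Merge E(11) + D(13) = 24
Step 2: Merge J(14) + H(24) = 38
Step 3: Merge (E+D)(24) + I(26) = 50
Step 4: Merge A(30) + (J+H)(38) = 68
Step 5: Merge ((E+D)+I)(50) + (A+(J+H))(68) = 118
Read each symbol's code off the tree from the root (left child = 0, right child = 1).

Codes:
  D: 001 (length 3)
  E: 000 (length 3)
  A: 10 (length 2)
  I: 01 (length 2)
  H: 111 (length 3)
  J: 110 (length 3)
Average code length: 298/118 = 2.5254 bits/symbol


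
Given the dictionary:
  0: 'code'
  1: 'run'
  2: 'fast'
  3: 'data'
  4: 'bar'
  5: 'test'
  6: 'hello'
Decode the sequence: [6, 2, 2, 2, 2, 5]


Look up each index in the dictionary:
  6 -> 'hello'
  2 -> 'fast'
  2 -> 'fast'
  2 -> 'fast'
  2 -> 'fast'
  5 -> 'test'

Decoded: "hello fast fast fast fast test"


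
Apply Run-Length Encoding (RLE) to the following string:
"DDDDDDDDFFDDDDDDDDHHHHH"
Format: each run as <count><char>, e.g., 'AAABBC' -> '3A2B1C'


Scanning runs left to right:
  i=0: run of 'D' x 8 -> '8D'
  i=8: run of 'F' x 2 -> '2F'
  i=10: run of 'D' x 8 -> '8D'
  i=18: run of 'H' x 5 -> '5H'

RLE = 8D2F8D5H


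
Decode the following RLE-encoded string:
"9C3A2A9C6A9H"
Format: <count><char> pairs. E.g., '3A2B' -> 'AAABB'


Expanding each <count><char> pair:
  9C -> 'CCCCCCCCC'
  3A -> 'AAA'
  2A -> 'AA'
  9C -> 'CCCCCCCCC'
  6A -> 'AAAAAA'
  9H -> 'HHHHHHHHH'

Decoded = CCCCCCCCCAAAAACCCCCCCCCAAAAAAHHHHHHHHH


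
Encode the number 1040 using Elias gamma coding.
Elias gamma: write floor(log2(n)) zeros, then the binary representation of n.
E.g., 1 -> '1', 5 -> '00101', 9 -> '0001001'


num_bits = floor(log2(1040)) + 1 = 11
leading_zeros = num_bits - 1 = 10
binary(1040) = 10000010000

Elias gamma(1040) = '0000000000' + '10000010000' = 000000000010000010000 (21 bits)


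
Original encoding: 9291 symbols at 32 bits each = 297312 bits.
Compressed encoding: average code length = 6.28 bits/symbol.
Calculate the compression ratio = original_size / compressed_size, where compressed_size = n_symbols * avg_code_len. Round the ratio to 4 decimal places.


original_size = n_symbols * orig_bits = 9291 * 32 = 297312 bits
compressed_size = n_symbols * avg_code_len = 9291 * 6.28 = 58347.48 bits
ratio = original_size / compressed_size = 297312 / 58347.48 = 5.0955

Compression ratio = 5.0955


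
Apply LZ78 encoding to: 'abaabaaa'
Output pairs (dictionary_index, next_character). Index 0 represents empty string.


LZ78 encoding steps:
Dictionary: {0: ''}
Step 1: w='' (idx 0), next='a' -> output (0, 'a'), add 'a' as idx 1
Step 2: w='' (idx 0), next='b' -> output (0, 'b'), add 'b' as idx 2
Step 3: w='a' (idx 1), next='a' -> output (1, 'a'), add 'aa' as idx 3
Step 4: w='b' (idx 2), next='a' -> output (2, 'a'), add 'ba' as idx 4
Step 5: w='aa' (idx 3), end of input -> output (3, '')


Encoded: [(0, 'a'), (0, 'b'), (1, 'a'), (2, 'a'), (3, '')]


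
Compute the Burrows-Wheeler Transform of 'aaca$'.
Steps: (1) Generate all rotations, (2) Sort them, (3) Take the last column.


Rotations (sorted):
  0: $aaca -> last char: a
  1: a$aac -> last char: c
  2: aaca$ -> last char: $
  3: aca$a -> last char: a
  4: ca$aa -> last char: a


BWT = ac$aa


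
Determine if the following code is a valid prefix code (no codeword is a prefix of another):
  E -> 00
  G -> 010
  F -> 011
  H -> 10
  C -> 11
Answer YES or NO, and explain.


Checking each pair (does one codeword prefix another?):
  E='00' vs G='010': no prefix
  E='00' vs F='011': no prefix
  E='00' vs H='10': no prefix
  E='00' vs C='11': no prefix
  G='010' vs E='00': no prefix
  G='010' vs F='011': no prefix
  G='010' vs H='10': no prefix
  G='010' vs C='11': no prefix
  F='011' vs E='00': no prefix
  F='011' vs G='010': no prefix
  F='011' vs H='10': no prefix
  F='011' vs C='11': no prefix
  H='10' vs E='00': no prefix
  H='10' vs G='010': no prefix
  H='10' vs F='011': no prefix
  H='10' vs C='11': no prefix
  C='11' vs E='00': no prefix
  C='11' vs G='010': no prefix
  C='11' vs F='011': no prefix
  C='11' vs H='10': no prefix
No violation found over all pairs.

YES -- this is a valid prefix code. No codeword is a prefix of any other codeword.


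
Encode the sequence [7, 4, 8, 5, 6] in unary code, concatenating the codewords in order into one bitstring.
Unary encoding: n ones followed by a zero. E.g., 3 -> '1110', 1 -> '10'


Encode each number as n ones followed by a terminating 0:
  7 -> 11111110 (8 bits)
  4 -> 11110 (5 bits)
  8 -> 111111110 (9 bits)
  5 -> 111110 (6 bits)
  6 -> 1111110 (7 bits)
Total length = 8 + 5 + 9 + 6 + 7 = 35 bits.

Unary([7, 4, 8, 5, 6]) = 11111110111101111111101111101111110 (35 bits)


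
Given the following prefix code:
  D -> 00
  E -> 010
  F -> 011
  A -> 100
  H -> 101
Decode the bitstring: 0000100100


Decoding step by step:
Bits 00 -> D
Bits 00 -> D
Bits 100 -> A
Bits 100 -> A


Decoded message: DDAA


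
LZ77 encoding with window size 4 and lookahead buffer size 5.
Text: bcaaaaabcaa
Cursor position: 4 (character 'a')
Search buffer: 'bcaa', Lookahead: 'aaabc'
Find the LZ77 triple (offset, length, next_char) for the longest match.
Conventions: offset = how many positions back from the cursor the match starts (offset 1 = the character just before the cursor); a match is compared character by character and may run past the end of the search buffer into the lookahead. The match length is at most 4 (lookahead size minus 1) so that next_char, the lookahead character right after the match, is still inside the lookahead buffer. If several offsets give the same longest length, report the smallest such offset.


Try each offset into the search buffer:
  offset=1 (pos 3, char 'a'): match length 3
  offset=2 (pos 2, char 'a'): match length 3
  offset=3 (pos 1, char 'c'): match length 0
  offset=4 (pos 0, char 'b'): match length 0
Longest match has length 3, found at offsets 1, 2; take the smallest, offset 1.
next_char = character at position 4 + 3 = 7 -> 'b'

Best match: offset=1, length=3 (matching 'aaa' starting at position 3)
LZ77 triple: (1, 3, 'b')


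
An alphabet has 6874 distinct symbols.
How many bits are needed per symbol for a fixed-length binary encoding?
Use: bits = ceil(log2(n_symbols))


log2(6874) = 12.7469
Bracket: 2^12 = 4096 < 6874 <= 2^13 = 8192
So ceil(log2(6874)) = 13

bits = ceil(log2(6874)) = ceil(12.7469) = 13 bits


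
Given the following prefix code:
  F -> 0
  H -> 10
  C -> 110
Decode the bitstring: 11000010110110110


Decoding step by step:
Bits 110 -> C
Bits 0 -> F
Bits 0 -> F
Bits 0 -> F
Bits 10 -> H
Bits 110 -> C
Bits 110 -> C
Bits 110 -> C


Decoded message: CFFFHCCC


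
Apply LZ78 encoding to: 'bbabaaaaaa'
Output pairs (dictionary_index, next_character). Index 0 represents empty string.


LZ78 encoding steps:
Dictionary: {0: ''}
Step 1: w='' (idx 0), next='b' -> output (0, 'b'), add 'b' as idx 1
Step 2: w='b' (idx 1), next='a' -> output (1, 'a'), add 'ba' as idx 2
Step 3: w='ba' (idx 2), next='a' -> output (2, 'a'), add 'baa' as idx 3
Step 4: w='' (idx 0), next='a' -> output (0, 'a'), add 'a' as idx 4
Step 5: w='a' (idx 4), next='a' -> output (4, 'a'), add 'aa' as idx 5
Step 6: w='a' (idx 4), end of input -> output (4, '')


Encoded: [(0, 'b'), (1, 'a'), (2, 'a'), (0, 'a'), (4, 'a'), (4, '')]


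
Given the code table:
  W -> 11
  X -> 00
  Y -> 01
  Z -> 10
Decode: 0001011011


Decoding:
00 -> X
01 -> Y
01 -> Y
10 -> Z
11 -> W


Result: XYYZW


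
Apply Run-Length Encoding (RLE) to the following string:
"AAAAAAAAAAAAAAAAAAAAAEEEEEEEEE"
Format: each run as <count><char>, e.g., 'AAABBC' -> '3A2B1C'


Scanning runs left to right:
  i=0: run of 'A' x 21 -> '21A'
  i=21: run of 'E' x 9 -> '9E'

RLE = 21A9E


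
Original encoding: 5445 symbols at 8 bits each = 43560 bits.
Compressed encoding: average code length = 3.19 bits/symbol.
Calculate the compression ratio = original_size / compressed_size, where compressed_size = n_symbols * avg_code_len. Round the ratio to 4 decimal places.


original_size = n_symbols * orig_bits = 5445 * 8 = 43560 bits
compressed_size = n_symbols * avg_code_len = 5445 * 3.19 = 17369.55 bits
ratio = original_size / compressed_size = 43560 / 17369.55 = 2.5078

Compression ratio = 2.5078


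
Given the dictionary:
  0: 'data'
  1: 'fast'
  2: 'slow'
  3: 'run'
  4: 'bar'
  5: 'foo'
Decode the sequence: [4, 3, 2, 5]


Look up each index in the dictionary:
  4 -> 'bar'
  3 -> 'run'
  2 -> 'slow'
  5 -> 'foo'

Decoded: "bar run slow foo"


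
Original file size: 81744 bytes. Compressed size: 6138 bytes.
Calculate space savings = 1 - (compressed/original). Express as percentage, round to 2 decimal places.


ratio = compressed/original = 6138/81744 = 0.075088
savings = 1 - ratio = 1 - 0.075088 = 0.924912
as a percentage: 0.924912 * 100 = 92.49%

Space savings = 1 - 6138/81744 = 92.49%


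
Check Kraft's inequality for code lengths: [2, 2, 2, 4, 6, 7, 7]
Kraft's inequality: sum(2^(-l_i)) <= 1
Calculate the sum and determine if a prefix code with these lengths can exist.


Sum = 2^(-2) + 2^(-2) + 2^(-2) + 2^(-4) + 2^(-6) + 2^(-7) + 2^(-7)
    = 0.25 + 0.25 + 0.25 + 0.0625 + 0.015625 + 0.0078125 + 0.0078125
    = 108/128 = 0.84375
Since 0.84375 <= 1, Kraft's inequality IS satisfied.
A prefix code with these lengths CAN exist.

Kraft sum = 0.84375. Satisfied.


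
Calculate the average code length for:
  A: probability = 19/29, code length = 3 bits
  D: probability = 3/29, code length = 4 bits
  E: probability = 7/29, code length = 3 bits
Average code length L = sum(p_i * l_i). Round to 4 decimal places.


Weighted contributions p_i * l_i:
  A: (19/29) * 3 = 57/29
  D: (3/29) * 4 = 12/29
  E: (7/29) * 3 = 21/29
Sum = (57 + 12 + 21)/29 = 90/29

L = 90/29 = 3.1034 bits/symbol


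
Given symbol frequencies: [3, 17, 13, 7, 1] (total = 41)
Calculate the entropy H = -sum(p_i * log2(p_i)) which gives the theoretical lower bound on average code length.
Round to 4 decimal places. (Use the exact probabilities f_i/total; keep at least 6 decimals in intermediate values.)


Per-symbol terms -p_i * log2(p_i) with p_i = f_i/41:
  p = 3/41 = 0.073171: log2(p) = -3.772590, -p*log2(p) = 0.276043
  p = 17/41 = 0.414634: log2(p) = -1.270089, -p*log2(p) = 0.526622
  p = 13/41 = 0.317073: log2(p) = -1.657112, -p*log2(p) = 0.525426
  p = 7/41 = 0.170732: log2(p) = -2.550197, -p*log2(p) = 0.435400
  p = 1/41 = 0.024390: log2(p) = -5.357552, -p*log2(p) = 0.130672
H = 0.276043 + 0.526622 + 0.525426 + 0.435400 + 0.130672 = 1.894163

H = 1.8942 bits/symbol


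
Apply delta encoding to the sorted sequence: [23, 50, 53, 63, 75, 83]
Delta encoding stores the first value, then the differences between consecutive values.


First value: 23
Deltas:
  50 - 23 = 27
  53 - 50 = 3
  63 - 53 = 10
  75 - 63 = 12
  83 - 75 = 8


Delta encoded: [23, 27, 3, 10, 12, 8]


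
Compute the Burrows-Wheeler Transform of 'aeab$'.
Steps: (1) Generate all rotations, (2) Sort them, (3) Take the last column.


Rotations (sorted):
  0: $aeab -> last char: b
  1: ab$ae -> last char: e
  2: aeab$ -> last char: $
  3: b$aea -> last char: a
  4: eab$a -> last char: a


BWT = be$aa


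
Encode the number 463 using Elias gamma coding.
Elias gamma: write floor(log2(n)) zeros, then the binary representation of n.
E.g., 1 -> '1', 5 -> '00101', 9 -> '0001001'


num_bits = floor(log2(463)) + 1 = 9
leading_zeros = num_bits - 1 = 8
binary(463) = 111001111

Elias gamma(463) = '00000000' + '111001111' = 00000000111001111 (17 bits)


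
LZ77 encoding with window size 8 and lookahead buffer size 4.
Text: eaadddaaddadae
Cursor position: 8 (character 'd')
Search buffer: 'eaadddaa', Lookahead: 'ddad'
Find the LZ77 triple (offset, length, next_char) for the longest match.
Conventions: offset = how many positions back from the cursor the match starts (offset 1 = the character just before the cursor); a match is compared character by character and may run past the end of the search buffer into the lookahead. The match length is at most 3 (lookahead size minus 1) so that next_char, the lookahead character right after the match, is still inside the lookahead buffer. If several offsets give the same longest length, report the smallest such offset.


Try each offset into the search buffer:
  offset=1 (pos 7, char 'a'): match length 0
  offset=2 (pos 6, char 'a'): match length 0
  offset=3 (pos 5, char 'd'): match length 1
  offset=4 (pos 4, char 'd'): match length 3
  offset=5 (pos 3, char 'd'): match length 2
  offset=6 (pos 2, char 'a'): match length 0
  offset=7 (pos 1, char 'a'): match length 0
  offset=8 (pos 0, char 'e'): match length 0
Longest match has length 3 at offset 4.
next_char = character at position 8 + 3 = 11 -> 'd'

Best match: offset=4, length=3 (matching 'dda' starting at position 4)
LZ77 triple: (4, 3, 'd')


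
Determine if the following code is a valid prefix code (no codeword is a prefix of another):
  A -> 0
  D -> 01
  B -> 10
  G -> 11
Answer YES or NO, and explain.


Checking each pair (does one codeword prefix another?):
  A='0' vs D='01': prefix -- VIOLATION

NO -- this is NOT a valid prefix code. A (0) is a prefix of D (01).


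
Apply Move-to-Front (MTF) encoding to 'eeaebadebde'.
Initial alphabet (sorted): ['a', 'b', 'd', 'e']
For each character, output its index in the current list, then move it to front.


MTF encoding:
'e': index 3 in ['a', 'b', 'd', 'e'] -> ['e', 'a', 'b', 'd']
'e': index 0 in ['e', 'a', 'b', 'd'] -> ['e', 'a', 'b', 'd']
'a': index 1 in ['e', 'a', 'b', 'd'] -> ['a', 'e', 'b', 'd']
'e': index 1 in ['a', 'e', 'b', 'd'] -> ['e', 'a', 'b', 'd']
'b': index 2 in ['e', 'a', 'b', 'd'] -> ['b', 'e', 'a', 'd']
'a': index 2 in ['b', 'e', 'a', 'd'] -> ['a', 'b', 'e', 'd']
'd': index 3 in ['a', 'b', 'e', 'd'] -> ['d', 'a', 'b', 'e']
'e': index 3 in ['d', 'a', 'b', 'e'] -> ['e', 'd', 'a', 'b']
'b': index 3 in ['e', 'd', 'a', 'b'] -> ['b', 'e', 'd', 'a']
'd': index 2 in ['b', 'e', 'd', 'a'] -> ['d', 'b', 'e', 'a']
'e': index 2 in ['d', 'b', 'e', 'a'] -> ['e', 'd', 'b', 'a']


Output: [3, 0, 1, 1, 2, 2, 3, 3, 3, 2, 2]


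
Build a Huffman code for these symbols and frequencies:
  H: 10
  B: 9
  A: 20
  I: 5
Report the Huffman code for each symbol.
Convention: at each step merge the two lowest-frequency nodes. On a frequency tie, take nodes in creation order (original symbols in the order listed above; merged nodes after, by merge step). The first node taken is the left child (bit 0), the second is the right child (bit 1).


Huffman tree construction:
Step 1: Merge I(5) + B(9) = 14
Step 2: Merge H(10) + (I+B)(14) = 24
Step 3: Merge A(20) + (H+(I+B))(24) = 44
Read each symbol's code off the tree from the root (left child = 0, right child = 1).

Codes:
  H: 10 (length 2)
  B: 111 (length 3)
  A: 0 (length 1)
  I: 110 (length 3)
Average code length: 82/44 = 1.8636 bits/symbol


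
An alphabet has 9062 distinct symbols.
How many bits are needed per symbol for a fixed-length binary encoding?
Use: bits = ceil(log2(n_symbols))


log2(9062) = 13.1456
Bracket: 2^13 = 8192 < 9062 <= 2^14 = 16384
So ceil(log2(9062)) = 14

bits = ceil(log2(9062)) = ceil(13.1456) = 14 bits


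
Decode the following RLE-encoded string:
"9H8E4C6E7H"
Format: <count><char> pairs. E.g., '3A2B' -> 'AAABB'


Expanding each <count><char> pair:
  9H -> 'HHHHHHHHH'
  8E -> 'EEEEEEEE'
  4C -> 'CCCC'
  6E -> 'EEEEEE'
  7H -> 'HHHHHHH'

Decoded = HHHHHHHHHEEEEEEEECCCCEEEEEEHHHHHHH


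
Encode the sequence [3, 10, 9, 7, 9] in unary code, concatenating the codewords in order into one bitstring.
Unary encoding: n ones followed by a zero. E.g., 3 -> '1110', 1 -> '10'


Encode each number as n ones followed by a terminating 0:
  3 -> 1110 (4 bits)
  10 -> 11111111110 (11 bits)
  9 -> 1111111110 (10 bits)
  7 -> 11111110 (8 bits)
  9 -> 1111111110 (10 bits)
Total length = 4 + 11 + 10 + 8 + 10 = 43 bits.

Unary([3, 10, 9, 7, 9]) = 1110111111111101111111110111111101111111110 (43 bits)
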